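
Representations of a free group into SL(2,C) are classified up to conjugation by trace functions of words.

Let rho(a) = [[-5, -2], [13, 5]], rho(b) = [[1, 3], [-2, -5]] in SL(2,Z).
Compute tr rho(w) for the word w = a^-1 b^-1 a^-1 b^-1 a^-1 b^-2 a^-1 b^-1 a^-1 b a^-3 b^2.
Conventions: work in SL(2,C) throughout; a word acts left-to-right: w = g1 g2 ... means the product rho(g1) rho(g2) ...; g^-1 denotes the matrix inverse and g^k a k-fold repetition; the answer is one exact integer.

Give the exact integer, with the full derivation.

-82223218

rho(a^-1) = [[5, 2], [-13, -5]]
... * rho(b^-1) = [[-5, -3], [2, 1]]  ->  [[-21, -13], [55, 34]]
... * rho(a^-1) = [[5, 2], [-13, -5]]  ->  [[64, 23], [-167, -60]]
... * rho(b^-1) = [[-5, -3], [2, 1]]  ->  [[-274, -169], [715, 441]]
... * rho(a^-1) = [[5, 2], [-13, -5]]  ->  [[827, 297], [-2158, -775]]
... * rho(b^-1) = [[-5, -3], [2, 1]]  ->  [[-3541, -2184], [9240, 5699]]
... * rho(b^-1) = [[-5, -3], [2, 1]]  ->  [[13337, 8439], [-34802, -22021]]
... * rho(a^-1) = [[5, 2], [-13, -5]]  ->  [[-43022, -15521], [112263, 40501]]
... * rho(b^-1) = [[-5, -3], [2, 1]]  ->  [[184068, 113545], [-480313, -296288]]
... * rho(a^-1) = [[5, 2], [-13, -5]]  ->  [[-555745, -199589], [1450179, 520814]]
... * rho(b) = [[1, 3], [-2, -5]]  ->  [[-156567, -669290], [408551, 1746467]]
... * rho(a^-1) = [[5, 2], [-13, -5]]  ->  [[7917935, 3033316], [-20661316, -7915233]]
... * rho(a^-1) = [[5, 2], [-13, -5]]  ->  [[156567, 669290], [-408551, -1746467]]
... * rho(a^-1) = [[5, 2], [-13, -5]]  ->  [[-7917935, -3033316], [20661316, 7915233]]
... * rho(b) = [[1, 3], [-2, -5]]  ->  [[-1851303, -8587225], [4830850, 22407783]]
... * rho(b) = [[1, 3], [-2, -5]]  ->  [[15323147, 37382216], [-39984716, -97546365]]
tr = 15323147 + -97546365 = -82223218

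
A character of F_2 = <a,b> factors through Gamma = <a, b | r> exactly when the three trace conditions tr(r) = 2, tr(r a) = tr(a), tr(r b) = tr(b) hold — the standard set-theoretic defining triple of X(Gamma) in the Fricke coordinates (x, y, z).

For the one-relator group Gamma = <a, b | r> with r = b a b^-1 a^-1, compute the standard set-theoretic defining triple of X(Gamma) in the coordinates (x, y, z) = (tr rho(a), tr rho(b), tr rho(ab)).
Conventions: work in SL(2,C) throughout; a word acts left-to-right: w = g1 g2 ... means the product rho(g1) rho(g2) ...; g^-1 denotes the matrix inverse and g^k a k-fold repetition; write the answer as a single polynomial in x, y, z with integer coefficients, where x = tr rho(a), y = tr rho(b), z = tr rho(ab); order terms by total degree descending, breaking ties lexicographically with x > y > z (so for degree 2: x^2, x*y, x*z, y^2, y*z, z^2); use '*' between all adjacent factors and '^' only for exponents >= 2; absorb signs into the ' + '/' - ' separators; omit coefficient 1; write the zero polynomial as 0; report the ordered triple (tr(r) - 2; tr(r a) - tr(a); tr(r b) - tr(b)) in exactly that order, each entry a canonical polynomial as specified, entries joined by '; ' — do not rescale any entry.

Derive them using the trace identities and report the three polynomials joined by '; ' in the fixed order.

-x*y*z + x^2 + y^2 + z^2 - 4; 0; -x*y^2*z + x^2*y + y^3 + y*z^2 - 4*y

trace(b a b) = trace(b)*trace(a b) - trace(a)  (reduce the b square) = y*z - x
reduce: trace(b a b a) = trace(b a)*trace(b a) - trace(1)  (split on b) = z^2 - 2
so trace(a^-1 b a b) = trace(b a b)*trace(a) - trace(b a b a)  (eliminate a^-1) = x*y*z - x^2 - z^2 + 2
reduce: trace(b a b^-1 a^-1) = trace(a^-1 b a)*trace(b) - trace(a^-1 b a b)  (eliminate b^-1) = -x*y*z + x^2 + y^2 + z^2 - 2
so trace(b^2) = trace(b)*trace(b) - trace(1) = y^2 - 2
trace(b^2 a b) = trace(b)*trace(a b^2) - trace(a b) = y^2*z - x*y - z
so trace(a b a) = trace(a)*trace(b a) - trace(b) = x*z - y
reduce: trace(b^2 a b a) = trace(b)*trace(a b a b) - trace(a b a) = y*z^2 - x*z - y
so trace(a^-1 b^2 a b) = trace(b^2 a b)*trace(a) - trace(b^2 a b a) = x*y^2*z - x^2*y - y*z^2 + y
trace(b a b^-1 a^-1 b) = trace(a^-1 b^2 a)*trace(b) - trace(a^-1 b^2 a b) = -x*y^2*z + x^2*y + y^3 + y*z^2 - 3*y
assemble the triple (trace(r) - 2; trace(r a) - x; trace(r b) - y)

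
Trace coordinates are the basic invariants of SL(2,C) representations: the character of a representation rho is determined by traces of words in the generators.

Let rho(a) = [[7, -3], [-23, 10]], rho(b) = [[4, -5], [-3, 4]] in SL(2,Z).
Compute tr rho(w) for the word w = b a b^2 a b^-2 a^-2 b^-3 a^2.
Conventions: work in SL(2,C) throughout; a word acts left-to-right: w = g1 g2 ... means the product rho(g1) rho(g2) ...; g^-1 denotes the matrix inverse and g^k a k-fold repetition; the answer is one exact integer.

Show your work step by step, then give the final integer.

-470423153115295

rho(b) = [[4, -5], [-3, 4]]
... * rho(a) = [[7, -3], [-23, 10]]  ->  [[143, -62], [-113, 49]]
... * rho(b) = [[4, -5], [-3, 4]]  ->  [[758, -963], [-599, 761]]
... * rho(b) = [[4, -5], [-3, 4]]  ->  [[5921, -7642], [-4679, 6039]]
... * rho(a) = [[7, -3], [-23, 10]]  ->  [[217213, -94183], [-171650, 74427]]
... * rho(b^-1) = [[4, 5], [3, 4]]  ->  [[586303, 709333], [-463319, -560542]]
... * rho(b^-1) = [[4, 5], [3, 4]]  ->  [[4473211, 5768847], [-3534902, -4558763]]
... * rho(a^-1) = [[10, 3], [23, 7]]  ->  [[177415591, 53801562], [-140200569, -42516047]]
... * rho(a^-1) = [[10, 3], [23, 7]]  ->  [[3011591836, 908857707], [-2379874771, -718214036]]
... * rho(b^-1) = [[4, 5], [3, 4]]  ->  [[14772940465, 18693390008], [-11674141192, -14772229999]]
... * rho(b^-1) = [[4, 5], [3, 4]]  ->  [[115171931884, 148638262357], [-91013254765, -117459625956]]
... * rho(b^-1) = [[4, 5], [3, 4]]  ->  [[906602514607, 1170412708848], [-716431896928, -924904777649]]
... * rho(a) = [[7, -3], [-23, 10]]  ->  [[-20573274701255, 8984319544659], [16257786607431, -7099752085706]]
... * rho(a) = [[7, -3], [-23, 10]]  ->  [[-350652272435942, 151563019550355], [277098804223255, -119770880679353]]
tr = -350652272435942 + -119770880679353 = -470423153115295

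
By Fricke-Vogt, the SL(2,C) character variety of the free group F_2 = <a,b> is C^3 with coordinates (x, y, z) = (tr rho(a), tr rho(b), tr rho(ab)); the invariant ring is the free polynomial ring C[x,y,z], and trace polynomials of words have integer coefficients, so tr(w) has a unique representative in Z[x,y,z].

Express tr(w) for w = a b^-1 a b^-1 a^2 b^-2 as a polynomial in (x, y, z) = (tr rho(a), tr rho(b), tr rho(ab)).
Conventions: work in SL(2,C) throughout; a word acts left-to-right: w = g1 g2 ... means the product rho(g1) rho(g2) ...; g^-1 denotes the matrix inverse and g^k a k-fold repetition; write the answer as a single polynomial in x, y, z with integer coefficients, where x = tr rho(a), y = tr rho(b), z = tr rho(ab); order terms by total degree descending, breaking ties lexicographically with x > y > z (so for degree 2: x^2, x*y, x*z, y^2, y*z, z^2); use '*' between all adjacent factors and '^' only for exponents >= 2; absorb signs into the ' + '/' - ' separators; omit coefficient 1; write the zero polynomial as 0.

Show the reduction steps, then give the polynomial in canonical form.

apply: trace(a^2) = trace(a) trace(a) - trace(1) = x^2 - 2
use: trace(a^3) = trace(a) trace(a^2) - trace(a) = x^3 - 3*x
use: trace(a^4) = trace(a) trace(a^3) - trace(a^2) = x^4 - 4*x^2 + 2
trace(a b a) = trace(a) trace(b a) - trace(b) = x*z - y
trace(a b a^2) = trace(a) trace(a b a) - trace(a b) = x^2*z - x*y - z
trace(a^4 b) = trace(a) trace(a b a^2) - trace(a b a) = x^3*z - x^2*y - 2*x*z + y
trace(a b^-1 a^3) = trace(a^4) trace(b) - trace(a^4 b) = x^4*y - x^3*z - 3*x^2*y + 2*x*z + y
use: trace(b a b a) = trace(a b) trace(a b) - trace(1)   [split at repeated a] = z^2 - 2
trace(b a b) = trace(b) trace(a b) - trace(a) = y*z - x
apply: trace(b a b a^2) = trace(a) trace(b a b a) - trace(b a b) = x*z^2 - y*z - x
trace(a^3 b a b) = trace(a) trace(b a b a^2) - trace(b a b a) = x^2*z^2 - x*y*z - x^2 - z^2 + 2
trace(a b^-1 a^3 b) = trace(a^3 b a) trace(b) - trace(a^3 b a b) = x^3*y*z - x^2*y^2 - x^2*z^2 - x*y*z + x^2 + y^2 + z^2 - 2
trace(b^-1 a b^-1 a^3) = trace(a b^-1 a^3) trace(b) - trace(a b^-1 a^3 b) = x^4*y^2 - 2*x^3*y*z - 2*x^2*y^2 + x^2*z^2 + 3*x*y*z - x^2 - z^2 + 2
apply: trace(a^2 b^-2 a b^-1 a) = trace(b^-1 a b^-1 a^3) trace(b) - trace(b^-1 a b^-1 a^3 b) = x^4*y^3 - 2*x^3*y^2*z - x^4*y - 2*x^2*y^3 + x^2*y*z^2 + x^3*z + 3*x*y^2*z + 2*x^2*y - y*z^2 - 2*x*z + y
use: trace(b a^2 b) = trace(b) trace(a^2 b) - trace(a^2) = x*y*z - x^2 - y^2 + 2
trace(a^2 b a^2 b) = trace(a) trace(b a^2 b a) - trace(b a^2 b) = x^2*z^2 - 2*x*y*z + y^2 - 2
trace(a^2 b a^2 b^-1) = trace(a^2 b a^2) trace(b) - trace(a^2 b a^2 b) = x^3*y*z - x^2*y^2 - x^2*z^2 + 2
trace(a b a^2 b^-2 a) = trace(a^2 b a^2 b^-1) trace(b) - trace(a^2 b a^2) = x^3*y^2*z - x^2*y^3 - x^2*y*z^2 - x^3*z + x^2*y + 2*x*z + y
use: trace(b a b a b a) = trace(b a b a) trace(b a) - trace(a b)   [split at repeated b] = z^3 - 3*z
apply: trace(b a b a b) = trace(b) trace(a b a b) - trace(a b a) = y*z^2 - x*z - y
trace(a b a b a^2 b) = trace(a) trace(b a b a b a) - trace(b a b a b) = x*z^3 - y*z^2 - 2*x*z + y
use: trace(b^-1 a b a b a^2) = trace(a b a b a^2) trace(b) - trace(a b a b a^2 b) = x^2*y*z^2 - x*y^2*z - x*z^3 - x^2*y + 2*x*z + y
use: trace(a b a^2 b^-2 a b) = trace(b^-1 a b a b a^2) trace(b) - trace(b^-1 a b a b a^2 b) = x^2*y^2*z^2 - x*y^3*z - x*y*z^3 - x^2*y^2 - x^2*z^2 + 3*x*y*z + x^2 + y^2 + z^2 - 2
trace(a^2 b^-2 a b^-1 a b) = trace(a b a^2 b^-2 a) trace(b) - trace(a b a^2 b^-2 a b) = x^3*y^3*z - x^2*y^4 - 2*x^2*y^2*z^2 - x^3*y*z + x*y^3*z + x*y*z^3 + 2*x^2*y^2 + x^2*z^2 - x*y*z - x^2 - z^2 + 2
apply: trace(a b^-1 a b^-1 a^2 b^-2) = trace(a^2 b^-2 a b^-1 a) trace(b) - trace(a^2 b^-2 a b^-1 a b) = x^4*y^4 - 3*x^3*y^3*z - x^4*y^2 - x^2*y^4 + 3*x^2*y^2*z^2 + 2*x^3*y*z + 2*x*y^3*z - x*y*z^3 - x^2*z^2 - y^2*z^2 - x*y*z + x^2 + y^2 + z^2 - 2

x^4*y^4 - 3*x^3*y^3*z - x^4*y^2 - x^2*y^4 + 3*x^2*y^2*z^2 + 2*x^3*y*z + 2*x*y^3*z - x*y*z^3 - x^2*z^2 - y^2*z^2 - x*y*z + x^2 + y^2 + z^2 - 2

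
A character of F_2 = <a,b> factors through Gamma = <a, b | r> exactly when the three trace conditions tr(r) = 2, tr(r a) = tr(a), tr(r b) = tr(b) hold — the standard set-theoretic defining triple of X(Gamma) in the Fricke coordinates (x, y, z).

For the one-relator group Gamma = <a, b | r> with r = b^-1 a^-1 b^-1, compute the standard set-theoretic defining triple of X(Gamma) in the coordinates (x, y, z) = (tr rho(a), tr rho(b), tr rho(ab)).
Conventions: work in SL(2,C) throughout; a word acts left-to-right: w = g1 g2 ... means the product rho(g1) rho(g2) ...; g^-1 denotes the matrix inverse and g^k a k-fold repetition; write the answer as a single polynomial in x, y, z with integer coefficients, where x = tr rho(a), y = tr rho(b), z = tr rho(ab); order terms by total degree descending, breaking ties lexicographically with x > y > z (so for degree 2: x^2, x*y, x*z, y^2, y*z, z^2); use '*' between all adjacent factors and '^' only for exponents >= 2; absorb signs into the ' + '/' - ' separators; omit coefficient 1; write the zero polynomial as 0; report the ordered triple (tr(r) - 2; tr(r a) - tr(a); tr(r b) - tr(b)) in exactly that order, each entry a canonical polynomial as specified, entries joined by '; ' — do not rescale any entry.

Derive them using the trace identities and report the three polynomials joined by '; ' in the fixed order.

tr(b^-1) = tr(b) = y
tr(b^-1 a) = tr(a) tr(b) - tr(a b)  (eliminate b^-1) = x*y - z
use: tr(a^-1 b^-1) = tr(b^-1) tr(a) - tr(b^-1 a)  (eliminate a^-1) = z
apply: tr(b^-1 a^-1 b^-1) = tr(a^-1 b^-1) tr(b) - tr(a^-1)  (eliminate b^-1) = y*z - x
tr(b^-1 a b^-1) = tr(a b^-1) tr(b) - tr(a)   [inverse elimination on b] = x*y^2 - y*z - x
use: tr(a^2) = tr(a) tr(a) - tr(1)   [square of a] = x^2 - 2
tr(a^2 b) = tr(a) tr(b a) - tr(b)   [square of a] = x*z - y
apply: tr(a b^-1 a) = tr(a^2) tr(b) - tr(a^2 b)   [inverse elimination on b] = x^2*y - x*z - y
tr(a b a b) = tr(b a) tr(b a) - tr(1)   [split at a repeated b] = z^2 - 2
tr(a b^-1 a b) = tr(a b a) tr(b) - tr(a b a b)   [inverse elimination on b] = x*y*z - y^2 - z^2 + 2
tr(b^-1 a b^-1 a) = tr(a b^-1 a) tr(b) - tr(a b^-1 a b)   [inverse elimination on b] = x^2*y^2 - 2*x*y*z + z^2 - 2
tr(b^-1 a^-1 b^-1 a) = tr(b^-1 a b^-1) tr(a) - tr(b^-1 a b^-1 a)   [inverse elimination on a] = x*y*z - x^2 - z^2 + 2
assemble the triple (tr(r) - 2; tr(r a) - x; tr(r b) - y)

y*z - x - 2; x*y*z - x^2 - z^2 - x + 2; -y + z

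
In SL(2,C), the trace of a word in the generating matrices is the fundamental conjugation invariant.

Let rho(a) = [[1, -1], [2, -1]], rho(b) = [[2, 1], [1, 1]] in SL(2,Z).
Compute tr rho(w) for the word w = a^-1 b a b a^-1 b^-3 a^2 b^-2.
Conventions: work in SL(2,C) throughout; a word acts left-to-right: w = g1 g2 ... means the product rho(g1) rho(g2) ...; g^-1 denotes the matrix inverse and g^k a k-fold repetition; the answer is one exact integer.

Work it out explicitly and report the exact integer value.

974

rho(a^-1) = [[-1, 1], [-2, 1]]
... * rho(b) = [[2, 1], [1, 1]]  ->  [[-1, 0], [-3, -1]]
... * rho(a) = [[1, -1], [2, -1]]  ->  [[-1, 1], [-5, 4]]
... * rho(b) = [[2, 1], [1, 1]]  ->  [[-1, 0], [-6, -1]]
... * rho(a^-1) = [[-1, 1], [-2, 1]]  ->  [[1, -1], [8, -7]]
... * rho(b^-1) = [[1, -1], [-1, 2]]  ->  [[2, -3], [15, -22]]
... * rho(b^-1) = [[1, -1], [-1, 2]]  ->  [[5, -8], [37, -59]]
... * rho(b^-1) = [[1, -1], [-1, 2]]  ->  [[13, -21], [96, -155]]
... * rho(a) = [[1, -1], [2, -1]]  ->  [[-29, 8], [-214, 59]]
... * rho(a) = [[1, -1], [2, -1]]  ->  [[-13, 21], [-96, 155]]
... * rho(b^-1) = [[1, -1], [-1, 2]]  ->  [[-34, 55], [-251, 406]]
... * rho(b^-1) = [[1, -1], [-1, 2]]  ->  [[-89, 144], [-657, 1063]]
tr = -89 + 1063 = 974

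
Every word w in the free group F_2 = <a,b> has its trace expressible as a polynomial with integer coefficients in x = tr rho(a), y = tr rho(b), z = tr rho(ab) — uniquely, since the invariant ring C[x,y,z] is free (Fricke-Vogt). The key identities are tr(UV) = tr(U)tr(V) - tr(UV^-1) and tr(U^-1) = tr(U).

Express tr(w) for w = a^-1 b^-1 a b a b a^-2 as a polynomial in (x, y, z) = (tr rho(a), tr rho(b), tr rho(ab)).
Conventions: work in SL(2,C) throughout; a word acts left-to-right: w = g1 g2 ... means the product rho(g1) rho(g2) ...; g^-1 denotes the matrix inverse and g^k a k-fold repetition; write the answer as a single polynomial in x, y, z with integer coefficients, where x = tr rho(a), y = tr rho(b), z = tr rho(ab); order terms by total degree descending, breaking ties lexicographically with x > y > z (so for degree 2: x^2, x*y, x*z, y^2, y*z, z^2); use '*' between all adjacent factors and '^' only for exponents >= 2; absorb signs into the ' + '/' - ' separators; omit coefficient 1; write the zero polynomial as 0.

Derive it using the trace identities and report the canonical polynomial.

tr(b a b) = tr(b)*tr(a b) - tr(a)  (reduce the b square) = y*z - x
tr(b a b a) = tr(b a)*tr(b a) - tr(1)  (split on b) = z^2 - 2
so tr(b a b a^-1) = tr(b a b)*tr(a) - tr(b a b a)  (eliminate a^-1) = x*y*z - x^2 - z^2 + 2
so tr(a b a) = tr(a)*tr(b a) - tr(b)  (reduce the a square) = x*z - y
tr(b a b a b) = tr(b)*tr(a b a b) - tr(a b a)  (reduce the b square) = y*z^2 - x*z - y
tr(b a b a b a) = tr(b a b a)*tr(b a) - tr(a b)  (split on b) = z^3 - 3*z
tr(b a b a b a^-1) = tr(b a b a b)*tr(a) - tr(b a b a b a)  (eliminate a^-1) = x*y*z^2 - x^2*z - z^3 - x*y + 3*z
so tr(a b a b a^-2 b) = tr(b a b a b a^-1)*tr(a) - tr(b a b a b)  (eliminate a^-1) = x^2*y*z^2 - x^3*z - x*z^3 - x^2*y - y*z^2 + 4*x*z + y
tr(b^-1 a b a b a^-2) = tr(a b a b a^-2)*tr(b) - tr(a b a b a^-2 b)  (eliminate b^-1) = -x^2*y*z^2 + x^3*z + x*y^2*z + x*z^3 - 4*x*z + y
reduce: tr(a b a b a) = tr(a)*tr(b a b a) - tr(b a b)  (reduce the a square) = x*z^2 - y*z - x
tr(b^-1 a b a b a) = tr(a b a b a)*tr(b) - tr(a b a b a b)  (eliminate b^-1) = x*y*z^2 - y^2*z - z^3 - x*y + 3*z
reduce: tr(b^-1 a b a b a^-1) = tr(b^-1 a b a b)*tr(a) - tr(b^-1 a b a b a)  (eliminate a^-1) = -x*y*z^2 + x^2*z + y^2*z + z^3 - 3*z
reduce: tr(a^-1 b^-1 a b a b a^-2) = tr(b^-1 a b a b a^-2)*tr(a) - tr(b^-1 a b a b a^-1)  (eliminate a^-1) = -x^3*y*z^2 + x^4*z + x^2*y^2*z + x^2*z^3 + x*y*z^2 - 5*x^2*z - y^2*z - z^3 + x*y + 3*z

-x^3*y*z^2 + x^4*z + x^2*y^2*z + x^2*z^3 + x*y*z^2 - 5*x^2*z - y^2*z - z^3 + x*y + 3*z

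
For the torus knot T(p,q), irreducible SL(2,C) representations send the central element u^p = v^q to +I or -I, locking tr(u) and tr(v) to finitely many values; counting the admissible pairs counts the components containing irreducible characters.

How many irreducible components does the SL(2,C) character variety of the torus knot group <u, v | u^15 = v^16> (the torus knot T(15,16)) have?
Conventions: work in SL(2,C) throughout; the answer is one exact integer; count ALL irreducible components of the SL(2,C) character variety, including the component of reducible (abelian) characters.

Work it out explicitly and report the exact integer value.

106

In the torus knot group T(15,16), u^15 = v^16 is central, so an irreducible representation sends it to +I or -I (Schur).
So on each irreducible component the traces are pinned: tr(u) = 2*cos(pi*alpha/15) with 1 <= alpha <= 14, tr(v) = 2*cos(pi*beta/16) with 1 <= beta <= 15.
The two central values (-1)^alpha I and (-1)^beta I must be the same matrix, so alpha and beta share a parity.
Counting: 7 odd alphas x 8 odd betas + 7 even alphas x 7 even betas = 56 + 49 = 105.
Total: 105 irreducible-character components + 1 reducible (abelian) component = 106.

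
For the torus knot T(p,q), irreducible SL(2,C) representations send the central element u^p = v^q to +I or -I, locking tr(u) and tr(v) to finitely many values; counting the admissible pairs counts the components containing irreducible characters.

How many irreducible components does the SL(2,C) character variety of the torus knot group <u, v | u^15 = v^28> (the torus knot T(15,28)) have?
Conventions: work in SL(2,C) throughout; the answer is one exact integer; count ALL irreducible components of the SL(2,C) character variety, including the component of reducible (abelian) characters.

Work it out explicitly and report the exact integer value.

190

In the torus knot group T(15,28), u^15 = v^28 is central, so an irreducible representation sends it to +I or -I (Schur).
This locks tr(u) to 2*cos(pi*alpha/15), alpha in 1..14, and tr(v) to 2*cos(pi*beta/28), beta in 1..27, on each component of irreducible characters.
u^15 = (-1)^alpha I and v^28 = (-1)^beta I must agree, so alpha and beta have equal parity.
Enumerate parity-matched pairs: 7*14 odd-odd plus 7*13 even-even gives 189.
That is 189 components of irreducible characters, and with the reducible (abelian) component the total is 190.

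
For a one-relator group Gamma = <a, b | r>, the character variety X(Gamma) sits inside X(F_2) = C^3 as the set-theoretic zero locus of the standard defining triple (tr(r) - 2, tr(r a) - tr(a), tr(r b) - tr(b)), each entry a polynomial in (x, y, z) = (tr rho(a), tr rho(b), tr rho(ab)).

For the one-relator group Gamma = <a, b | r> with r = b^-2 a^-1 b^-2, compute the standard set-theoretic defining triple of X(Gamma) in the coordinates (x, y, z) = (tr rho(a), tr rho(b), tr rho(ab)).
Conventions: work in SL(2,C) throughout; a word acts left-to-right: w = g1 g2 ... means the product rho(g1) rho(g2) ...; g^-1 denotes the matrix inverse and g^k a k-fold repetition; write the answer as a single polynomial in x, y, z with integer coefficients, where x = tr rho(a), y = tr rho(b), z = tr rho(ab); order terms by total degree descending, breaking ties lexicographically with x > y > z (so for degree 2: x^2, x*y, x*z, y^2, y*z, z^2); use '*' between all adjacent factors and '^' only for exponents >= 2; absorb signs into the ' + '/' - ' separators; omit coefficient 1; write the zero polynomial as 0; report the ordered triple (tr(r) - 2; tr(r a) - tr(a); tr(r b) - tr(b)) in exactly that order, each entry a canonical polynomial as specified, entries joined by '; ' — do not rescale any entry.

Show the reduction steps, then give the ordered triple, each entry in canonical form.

y^3*z - x*y^2 - 2*y*z + x - 2; x*y^3*z - x^2*y^2 - y^2*z^2 - x + 2; y^2*z - x*y - y - z

tr(b^-1) = tr(b) = y
apply: tr(b^-2) = tr(b^-1) tr(b) - tr(1) = y^2 - 2
apply: tr(b^-3) = tr(b^-2) tr(b) - tr(b^-1) = y^3 - 3*y
tr(b^-4) = tr(b^-3) tr(b) - tr(b^-2) = y^4 - 4*y^2 + 2
apply: tr(b^-1 a) = tr(a) tr(b) - tr(a b) = x*y - z
use: tr(b^-1 a b^-1) = tr(b^-1 a) tr(b) - tr(b^-1 a b) = x*y^2 - y*z - x
use: tr(a b^-3) = tr(b^-1 a b^-1) tr(b) - tr(b^-1 a) = x*y^3 - y^2*z - 2*x*y + z
tr(b^-4 a) = tr(a b^-3) tr(b) - tr(a b^-2) = x*y^4 - y^3*z - 3*x*y^2 + 2*y*z + x
tr(b^-2 a^-1 b^-2) = tr(b^-4) tr(a) - tr(b^-4 a) = y^3*z - x*y^2 - 2*y*z + x
tr(b a b) = tr(b) tr(a b) - tr(a) = y*z - x
tr(b a b a) = tr(a b) tr(a b) - tr(1) = z^2 - 2
apply: tr(a^-1 b a b) = tr(b a b) tr(a) - tr(b a b a) = x*y*z - x^2 - z^2 + 2
apply: tr(a b^-1 a^-1 b) = tr(a^-1 b a) tr(b) - tr(a^-1 b a b) = -x*y*z + x^2 + y^2 + z^2 - 2
use: tr(a b^-1 a^-1 b^-1) = tr(a b^-1 a^-1) tr(b) - tr(a b^-1 a^-1 b) = x*y*z - x^2 - z^2 + 2
tr(b^-1 a^-1 b^-2 a) = tr(a b^-1 a^-1 b^-1) tr(b) - tr(a b^-1 a^-1) = x*y^2*z - x^2*y - y*z^2 + y
apply: tr(b^-2 a^-1 b^-2 a) = tr(b^-1 a^-1 b^-2 a) tr(b) - tr(b^-1 a^-1 b^-2 a b) = x*y^3*z - x^2*y^2 - y^2*z^2 + 2
apply: tr(b^-2 a^-1 b^-1) = tr(b^-2 a^-1) tr(b) - tr(b^-2 a^-1 b) = y^2*z - x*y - z
assemble the triple (tr(r) - 2; tr(r a) - x; tr(r b) - y)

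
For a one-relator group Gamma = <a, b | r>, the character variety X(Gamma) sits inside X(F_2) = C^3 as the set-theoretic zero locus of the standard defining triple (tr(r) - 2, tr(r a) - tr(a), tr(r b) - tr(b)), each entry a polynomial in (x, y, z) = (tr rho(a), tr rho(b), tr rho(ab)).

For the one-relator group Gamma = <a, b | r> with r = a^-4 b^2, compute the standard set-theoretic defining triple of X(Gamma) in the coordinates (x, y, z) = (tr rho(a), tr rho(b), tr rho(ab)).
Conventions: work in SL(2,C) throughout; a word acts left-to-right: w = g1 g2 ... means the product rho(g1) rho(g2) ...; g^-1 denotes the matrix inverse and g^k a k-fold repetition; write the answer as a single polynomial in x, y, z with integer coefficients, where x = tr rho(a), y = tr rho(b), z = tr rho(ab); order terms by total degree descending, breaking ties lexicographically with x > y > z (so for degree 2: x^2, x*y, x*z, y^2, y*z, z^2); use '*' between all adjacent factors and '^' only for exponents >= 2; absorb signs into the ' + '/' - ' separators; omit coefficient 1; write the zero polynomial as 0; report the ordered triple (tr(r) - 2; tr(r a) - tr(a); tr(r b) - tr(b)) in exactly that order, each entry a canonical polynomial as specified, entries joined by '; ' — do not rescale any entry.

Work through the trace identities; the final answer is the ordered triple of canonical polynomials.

so tr(b^2) = tr(b)*tr(b) - tr(1)  (reduce the b square) = y^2 - 2
tr(b^2 a) = tr(b)*tr(a b) - tr(a)  (reduce the b square) = y*z - x
so tr(a^-1 b^2) = tr(b^2)*tr(a) - tr(b^2 a)  (eliminate a^-1) = x*y^2 - y*z - x
so tr(a^-2 b^2) = tr(a^-1 b^2)*tr(a) - tr(a^-1 b^2 a)  (eliminate a^-1) = x^2*y^2 - x*y*z - x^2 - y^2 + 2
reduce: tr(a^-1 b^2 a^-2) = tr(a^-2 b^2)*tr(a) - tr(a^-2 b^2 a)  (eliminate a^-1) = x^3*y^2 - x^2*y*z - x^3 - 2*x*y^2 + y*z + 3*x
so tr(a^-4 b^2) = tr(a^-1 b^2 a^-2)*tr(a) - tr(a^-1 b^2 a^-1)  (eliminate a^-1) = x^4*y^2 - x^3*y*z - x^4 - 3*x^2*y^2 + 2*x*y*z + 4*x^2 + y^2 - 2
tr(b^3) = tr(b)*tr(b^2) - tr(b) = y^3 - 3*y
tr(b^3 a) = tr(b)*tr(a b^2) - tr(a b) = y^2*z - x*y - z
so tr(a^-1 b^3) = tr(b^3)*tr(a) - tr(b^3 a) = x*y^3 - y^2*z - 2*x*y + z
reduce: tr(a^-1 b^3 a^-1) = tr(a^-1 b^3)*tr(a) - tr(a^-1 b^3 a) = x^2*y^3 - x*y^2*z - 2*x^2*y - y^3 + x*z + 3*y
tr(a^-2 b^3 a^-1) = tr(a^-1 b^3 a^-1)*tr(a) - tr(a^-1 b^3) = x^3*y^3 - x^2*y^2*z - 2*x^3*y - 2*x*y^3 + x^2*z + y^2*z + 5*x*y - z
reduce: tr(a^-4 b^3) = tr(a^-2 b^3 a^-1)*tr(a) - tr(a^-2 b^3) = x^4*y^3 - x^3*y^2*z - 2*x^4*y - 3*x^2*y^3 + x^3*z + 2*x*y^2*z + 7*x^2*y + y^3 - 2*x*z - 3*y
assemble the triple (tr(r) - 2; tr(r a) - x; tr(r b) - y)

x^4*y^2 - x^3*y*z - x^4 - 3*x^2*y^2 + 2*x*y*z + 4*x^2 + y^2 - 4; x^3*y^2 - x^2*y*z - x^3 - 2*x*y^2 + y*z + 2*x; x^4*y^3 - x^3*y^2*z - 2*x^4*y - 3*x^2*y^3 + x^3*z + 2*x*y^2*z + 7*x^2*y + y^3 - 2*x*z - 4*y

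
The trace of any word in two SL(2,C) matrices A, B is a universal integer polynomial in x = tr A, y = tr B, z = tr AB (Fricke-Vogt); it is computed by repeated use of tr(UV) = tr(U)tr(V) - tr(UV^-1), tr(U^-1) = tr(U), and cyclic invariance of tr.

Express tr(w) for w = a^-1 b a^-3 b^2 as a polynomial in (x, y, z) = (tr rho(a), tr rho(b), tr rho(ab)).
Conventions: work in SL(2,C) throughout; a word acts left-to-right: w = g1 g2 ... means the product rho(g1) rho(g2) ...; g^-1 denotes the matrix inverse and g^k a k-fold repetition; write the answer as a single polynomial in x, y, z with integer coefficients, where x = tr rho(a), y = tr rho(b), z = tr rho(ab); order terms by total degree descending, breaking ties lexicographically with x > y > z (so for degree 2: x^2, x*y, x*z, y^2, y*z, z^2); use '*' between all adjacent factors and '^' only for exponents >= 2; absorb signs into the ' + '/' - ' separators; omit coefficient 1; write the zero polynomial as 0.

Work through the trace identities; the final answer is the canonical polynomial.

x^4*y^3 - 2*x^3*y^2*z - x^4*y - 2*x^2*y^3 + x^2*y*z^2 + x^3*z + 3*x*y^2*z + 2*x^2*y - y*z^2 - 2*x*z + y

so trace(b^2) = trace(b) trace(b) - trace(1) = y^2 - 2
trace(b^3) = trace(b) trace(b^2) - trace(b) = y^3 - 3*y
so trace(a b^2) = trace(b) trace(a b) - trace(a) = y*z - x
trace(b^3 a) = trace(b) trace(a b^2) - trace(a b) = y^2*z - x*y - z
trace(b^3 a^-1) = trace(b^3) trace(a) - trace(b^3 a) = x*y^3 - y^2*z - 2*x*y + z
trace(b^3 a^-2) = trace(b^3 a^-1) trace(a) - trace(b^3) = x^2*y^3 - x*y^2*z - 2*x^2*y - y^3 + x*z + 3*y
reduce: trace(b a^-3 b^2) = trace(b^3 a^-2) trace(a) - trace(b^3 a^-1) = x^3*y^3 - x^2*y^2*z - 2*x^3*y - 2*x*y^3 + x^2*z + y^2*z + 5*x*y - z
trace(a b a b) = trace(b a) trace(b a) - trace(1)   [split at repeated b] = z^2 - 2
trace(a b a) = trace(a) trace(b a) - trace(b) = x*z - y
reduce: trace(b^2 a b a) = trace(b) trace(a b a b) - trace(a b a) = y*z^2 - x*z - y
trace(a^-1 b^2 a b) = trace(b^2 a b) trace(a) - trace(b^2 a b a) = x*y^2*z - x^2*y - y*z^2 + y
trace(b^2 a b a^-2) = trace(a^-1 b^2 a b) trace(a) - trace(a^-1 b^2 a b a) = x^2*y^2*z - x^3*y - x*y*z^2 - y^2*z + 2*x*y + z
trace(b a^-3 b^2 a) = trace(b^2 a b a^-2) trace(a) - trace(b^2 a b a^-1) = x^3*y^2*z - x^4*y - x^2*y*z^2 - 2*x*y^2*z + 3*x^2*y + y*z^2 + x*z - y
reduce: trace(a^-1 b a^-3 b^2) = trace(b a^-3 b^2) trace(a) - trace(b a^-3 b^2 a) = x^4*y^3 - 2*x^3*y^2*z - x^4*y - 2*x^2*y^3 + x^2*y*z^2 + x^3*z + 3*x*y^2*z + 2*x^2*y - y*z^2 - 2*x*z + y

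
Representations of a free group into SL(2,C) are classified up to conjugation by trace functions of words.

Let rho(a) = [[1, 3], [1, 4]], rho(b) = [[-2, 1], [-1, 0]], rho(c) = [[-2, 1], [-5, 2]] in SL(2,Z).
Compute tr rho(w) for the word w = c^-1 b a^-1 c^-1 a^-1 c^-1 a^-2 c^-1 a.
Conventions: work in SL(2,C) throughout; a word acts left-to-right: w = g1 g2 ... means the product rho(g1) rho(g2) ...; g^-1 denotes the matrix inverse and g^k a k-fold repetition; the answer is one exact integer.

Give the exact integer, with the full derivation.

rho(c^-1) = [[2, -1], [5, -2]]
... * rho(b) = [[-2, 1], [-1, 0]]  ->  [[-3, 2], [-8, 5]]
... * rho(a^-1) = [[4, -3], [-1, 1]]  ->  [[-14, 11], [-37, 29]]
... * rho(c^-1) = [[2, -1], [5, -2]]  ->  [[27, -8], [71, -21]]
... * rho(a^-1) = [[4, -3], [-1, 1]]  ->  [[116, -89], [305, -234]]
... * rho(c^-1) = [[2, -1], [5, -2]]  ->  [[-213, 62], [-560, 163]]
... * rho(a^-1) = [[4, -3], [-1, 1]]  ->  [[-914, 701], [-2403, 1843]]
... * rho(a^-1) = [[4, -3], [-1, 1]]  ->  [[-4357, 3443], [-11455, 9052]]
... * rho(c^-1) = [[2, -1], [5, -2]]  ->  [[8501, -2529], [22350, -6649]]
... * rho(a) = [[1, 3], [1, 4]]  ->  [[5972, 15387], [15701, 40454]]
tr = 5972 + 40454 = 46426

46426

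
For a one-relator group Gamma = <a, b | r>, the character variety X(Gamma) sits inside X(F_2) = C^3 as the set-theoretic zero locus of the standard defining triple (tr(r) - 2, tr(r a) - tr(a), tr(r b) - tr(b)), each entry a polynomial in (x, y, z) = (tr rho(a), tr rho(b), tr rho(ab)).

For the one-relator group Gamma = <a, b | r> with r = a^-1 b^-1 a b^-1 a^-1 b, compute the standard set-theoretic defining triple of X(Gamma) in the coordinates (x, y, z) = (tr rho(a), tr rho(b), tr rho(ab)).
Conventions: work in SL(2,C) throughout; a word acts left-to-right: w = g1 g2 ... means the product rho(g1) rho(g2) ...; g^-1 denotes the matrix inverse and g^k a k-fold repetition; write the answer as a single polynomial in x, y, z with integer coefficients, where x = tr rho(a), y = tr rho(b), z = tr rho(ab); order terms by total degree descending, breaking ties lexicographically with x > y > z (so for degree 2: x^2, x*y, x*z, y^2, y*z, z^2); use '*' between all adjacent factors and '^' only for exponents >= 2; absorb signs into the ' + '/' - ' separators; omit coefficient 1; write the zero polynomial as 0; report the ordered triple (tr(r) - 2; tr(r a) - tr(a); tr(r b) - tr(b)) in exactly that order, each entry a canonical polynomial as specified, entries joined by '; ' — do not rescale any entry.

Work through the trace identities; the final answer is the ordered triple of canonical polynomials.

x^2*y^2*z - x^3*y - x*y^3 - 2*x*y*z^2 + x^2*z + y^2*z + z^3 + 4*x*y - 3*z - 2; -x + y; x^2*y^3*z - x^3*y^2 - x*y^4 - 2*x*y^2*z^2 + y^3*z + y*z^3 + x^3 + 5*x*y^2 + x*z^2 - 4*y*z - 3*x - y

tr(a^-1) = tr(a) = x
tr(b^2) = tr(b) * tr(b) - tr(1)   [square of b] = y^2 - 2
tr(b a b) = tr(b) * tr(a b) - tr(a)   [square of b] = y*z - x
reduce: tr(b a b^2) = tr(b) * tr(b a b) - tr(b a)   [square of b] = y^2*z - x*y - z
tr(a b a b) = tr(b a) * tr(b a) - tr(1)   [split at a repeated b] = z^2 - 2
reduce: tr(a b a) = tr(a) * tr(b a) - tr(b)   [square of a] = x*z - y
so tr(b a b^2 a) = tr(b) * tr(a b a b) - tr(a b a)   [square of b] = y*z^2 - x*z - y
tr(a b^2 a^-1 b) = tr(b a b^2) * tr(a) - tr(b a b^2 a)   [inverse elimination on a] = x*y^2*z - x^2*y - y*z^2 + y
so tr(b a^-1 b^-1 a b) = tr(a b^2 a^-1) * tr(b) - tr(a b^2 a^-1 b)   [inverse elimination on b] = -x*y^2*z + x^2*y + y^3 + y*z^2 - 3*y
tr(a b a b a) = tr(a) * tr(b a b a) - tr(b a b)   [square of a] = x*z^2 - y*z - x
so tr(a b a b a b) = tr(b a) * tr(b a b a) - tr(b^-1 a^-1)   [split at a repeated b] = z^3 - 3*z
tr(b^-1 a b a b a) = tr(a b a b a) * tr(b) - tr(a b a b a b)   [inverse elimination on b] = x*y*z^2 - y^2*z - z^3 - x*y + 3*z
reduce: tr(b a^-1 b^-1 a b a) = tr(b^-1 a b a b) * tr(a) - tr(b^-1 a b a b a)   [inverse elimination on a] = -x*y*z^2 + x^2*z + y^2*z + z^3 - 3*z
tr(a^-1 b a^-1 b^-1 a b) = tr(b a^-1 b^-1 a b) * tr(a) - tr(b a^-1 b^-1 a b a)   [inverse elimination on a] = -x^2*y^2*z + x^3*y + x*y^3 + 2*x*y*z^2 - x^2*z - y^2*z - z^3 - 3*x*y + 3*z
tr(a^-1 b^-1 a b^-1 a^-1 b) = tr(a^-1 b a^-1 b^-1 a) * tr(b) - tr(a^-1 b a^-1 b^-1 a b)   [inverse elimination on b] = x^2*y^2*z - x^3*y - x*y^3 - 2*x*y*z^2 + x^2*z + y^2*z + z^3 + 4*x*y - 3*z
tr(a^-1 b a b) = tr(b a b) * tr(a) - tr(b a b a) = x*y*z - x^2 - z^2 + 2
so tr(a b^-1 a^-1 b) = tr(a^-1 b a) * tr(b) - tr(a^-1 b a b) = -x*y*z + x^2 + y^2 + z^2 - 2
tr(a^2) = tr(a) * tr(a) - tr(1) = x^2 - 2
so tr(b a^2 b) = tr(b) * tr(a^2 b) - tr(a^2) = x*y*z - x^2 - y^2 + 2
tr(b^2 a^2 b) = tr(b) * tr(b a^2 b) - tr(b a^2) = x*y^2*z - x^2*y - y^3 - x*z + 3*y
tr(b^2 a^2 b a) = tr(a) * tr(b a b^2 a) - tr(b a b^2) = x*y*z^2 - x^2*z - y^2*z + z
so tr(a b a^-1 b^2 a) = tr(b^2 a^2 b) * tr(a) - tr(b^2 a^2 b a) = x^2*y^2*z - x^3*y - x*y^3 - x*y*z^2 + y^2*z + 3*x*y - z
tr(b^2 a b a b) = tr(b) * tr(b a b a b) - tr(b a b a) = y^2*z^2 - x*y*z - y^2 - z^2 + 2
reduce: tr(b^2 a b a b a) = tr(b) * tr(a b a b a b) - tr(a b a b a) = y*z^3 - x*z^2 - 2*y*z + x
so tr(a b a^-1 b^2 a b) = tr(b^2 a b a b) * tr(a) - tr(b^2 a b a b a) = x*y^2*z^2 - x^2*y*z - y*z^3 - x*y^2 + 2*y*z + x
tr(a^-1 b^2 a b^-1 a b) = tr(a b a^-1 b^2 a) * tr(b) - tr(a b a^-1 b^2 a b) = x^2*y^3*z - x^3*y^2 - x*y^4 - 2*x*y^2*z^2 + x^2*y*z + y^3*z + y*z^3 + 4*x*y^2 - 3*y*z - x
tr(b^-1 a b^-1 a^-1 b^2 a) = tr(a^-1 b^2 a b^-1 a) * tr(b) - tr(a^-1 b^2 a b^-1 a b) = -x^2*y^3*z + x^3*y^2 + x*y^4 + 2*x*y^2*z^2 - x^2*y*z - y^3*z - y*z^3 - 4*x*y^2 + 4*y*z + x
so tr(a^-1 b^-1 a b^-1 a^-1 b^2) = tr(b^-1 a b^-1 a^-1 b^2) * tr(a) - tr(b^-1 a b^-1 a^-1 b^2 a) = x^2*y^3*z - x^3*y^2 - x*y^4 - 2*x*y^2*z^2 + y^3*z + y*z^3 + x^3 + 5*x*y^2 + x*z^2 - 4*y*z - 3*x
assemble the triple (tr(r) - 2; tr(r a) - x; tr(r b) - y)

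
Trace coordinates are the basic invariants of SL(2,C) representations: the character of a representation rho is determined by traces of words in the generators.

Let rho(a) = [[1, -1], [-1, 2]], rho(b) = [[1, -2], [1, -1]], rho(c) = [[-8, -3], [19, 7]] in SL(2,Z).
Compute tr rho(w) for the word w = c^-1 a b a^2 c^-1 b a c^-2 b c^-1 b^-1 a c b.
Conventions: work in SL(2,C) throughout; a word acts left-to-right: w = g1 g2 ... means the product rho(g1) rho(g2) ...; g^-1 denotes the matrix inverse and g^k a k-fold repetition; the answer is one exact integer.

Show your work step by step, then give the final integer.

-9775919000

rho(c^-1) = [[7, 3], [-19, -8]]
... * rho(a) = [[1, -1], [-1, 2]]  ->  [[4, -1], [-11, 3]]
... * rho(b) = [[1, -2], [1, -1]]  ->  [[3, -7], [-8, 19]]
... * rho(a) = [[1, -1], [-1, 2]]  ->  [[10, -17], [-27, 46]]
... * rho(a) = [[1, -1], [-1, 2]]  ->  [[27, -44], [-73, 119]]
... * rho(c^-1) = [[7, 3], [-19, -8]]  ->  [[1025, 433], [-2772, -1171]]
... * rho(b) = [[1, -2], [1, -1]]  ->  [[1458, -2483], [-3943, 6715]]
... * rho(a) = [[1, -1], [-1, 2]]  ->  [[3941, -6424], [-10658, 17373]]
... * rho(c^-1) = [[7, 3], [-19, -8]]  ->  [[149643, 63215], [-404693, -170958]]
... * rho(c^-1) = [[7, 3], [-19, -8]]  ->  [[-153584, -56791], [415351, 153585]]
... * rho(b) = [[1, -2], [1, -1]]  ->  [[-210375, 363959], [568936, -984287]]
... * rho(c^-1) = [[7, 3], [-19, -8]]  ->  [[-8387846, -3542797], [22684005, 9581104]]
... * rho(b^-1) = [[-1, 2], [-1, 1]]  ->  [[11930643, -20318489], [-32265109, 54949114]]
... * rho(a) = [[1, -1], [-1, 2]]  ->  [[32249132, -52567621], [-87214223, 142163337]]
... * rho(c) = [[-8, -3], [19, 7]]  ->  [[-1256777855, -464720743], [3398817187, 1256786028]]
... * rho(b) = [[1, -2], [1, -1]]  ->  [[-1721498598, 2978276453], [4655603215, -8054420402]]
tr = -1721498598 + -8054420402 = -9775919000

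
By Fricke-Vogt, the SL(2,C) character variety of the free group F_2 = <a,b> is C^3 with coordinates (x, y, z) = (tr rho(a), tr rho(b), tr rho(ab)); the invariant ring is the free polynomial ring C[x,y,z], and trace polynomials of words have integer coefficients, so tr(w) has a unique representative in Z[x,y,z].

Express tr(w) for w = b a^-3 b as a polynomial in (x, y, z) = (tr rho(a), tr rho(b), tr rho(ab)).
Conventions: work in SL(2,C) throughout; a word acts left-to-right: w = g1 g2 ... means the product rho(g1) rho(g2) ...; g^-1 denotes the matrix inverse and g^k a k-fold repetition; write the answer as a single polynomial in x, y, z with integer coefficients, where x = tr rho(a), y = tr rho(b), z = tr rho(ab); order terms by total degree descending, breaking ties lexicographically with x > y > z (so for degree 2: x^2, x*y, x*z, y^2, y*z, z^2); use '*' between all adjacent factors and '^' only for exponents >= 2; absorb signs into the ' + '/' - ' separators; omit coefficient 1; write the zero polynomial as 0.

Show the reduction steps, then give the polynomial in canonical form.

x^3*y^2 - x^2*y*z - x^3 - 2*x*y^2 + y*z + 3*x

trace(b^2) = trace(b) trace(b) - trace(1)   [square of b] = y^2 - 2
trace(b^2 a) = trace(b) trace(a b) - trace(a)   [square of b] = y*z - x
trace(a^-1 b^2) = trace(b^2) trace(a) - trace(b^2 a)   [inverse elimination on a] = x*y^2 - y*z - x
trace(b^2 a^-2) = trace(a^-1 b^2) trace(a) - trace(a^-1 b^2 a)   [inverse elimination on a] = x^2*y^2 - x*y*z - x^2 - y^2 + 2
trace(b a^-3 b) = trace(b^2 a^-2) trace(a) - trace(b^2 a^-1)   [inverse elimination on a] = x^3*y^2 - x^2*y*z - x^3 - 2*x*y^2 + y*z + 3*x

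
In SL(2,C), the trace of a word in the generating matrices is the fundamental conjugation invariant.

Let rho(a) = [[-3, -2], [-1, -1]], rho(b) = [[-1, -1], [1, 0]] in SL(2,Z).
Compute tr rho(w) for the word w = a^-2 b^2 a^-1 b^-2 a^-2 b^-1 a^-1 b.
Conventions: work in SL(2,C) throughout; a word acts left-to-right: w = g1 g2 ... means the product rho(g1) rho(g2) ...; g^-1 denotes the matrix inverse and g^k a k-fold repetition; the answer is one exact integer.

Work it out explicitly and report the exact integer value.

254

rho(a^-1) = [[-1, 2], [1, -3]]
... * rho(a^-1) = [[-1, 2], [1, -3]]  ->  [[3, -8], [-4, 11]]
... * rho(b) = [[-1, -1], [1, 0]]  ->  [[-11, -3], [15, 4]]
... * rho(b) = [[-1, -1], [1, 0]]  ->  [[8, 11], [-11, -15]]
... * rho(a^-1) = [[-1, 2], [1, -3]]  ->  [[3, -17], [-4, 23]]
... * rho(b^-1) = [[0, 1], [-1, -1]]  ->  [[17, 20], [-23, -27]]
... * rho(b^-1) = [[0, 1], [-1, -1]]  ->  [[-20, -3], [27, 4]]
... * rho(a^-1) = [[-1, 2], [1, -3]]  ->  [[17, -31], [-23, 42]]
... * rho(a^-1) = [[-1, 2], [1, -3]]  ->  [[-48, 127], [65, -172]]
... * rho(b^-1) = [[0, 1], [-1, -1]]  ->  [[-127, -175], [172, 237]]
... * rho(a^-1) = [[-1, 2], [1, -3]]  ->  [[-48, 271], [65, -367]]
... * rho(b) = [[-1, -1], [1, 0]]  ->  [[319, 48], [-432, -65]]
tr = 319 + -65 = 254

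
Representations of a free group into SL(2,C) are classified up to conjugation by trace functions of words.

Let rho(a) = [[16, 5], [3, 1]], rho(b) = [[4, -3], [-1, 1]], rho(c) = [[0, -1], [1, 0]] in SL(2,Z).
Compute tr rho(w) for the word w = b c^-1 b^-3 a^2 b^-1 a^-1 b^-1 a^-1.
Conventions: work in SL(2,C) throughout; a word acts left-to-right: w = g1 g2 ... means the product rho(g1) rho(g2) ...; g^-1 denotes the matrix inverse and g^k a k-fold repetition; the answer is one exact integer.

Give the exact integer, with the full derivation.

rho(b) = [[4, -3], [-1, 1]]
... * rho(c^-1) = [[0, 1], [-1, 0]]  ->  [[3, 4], [-1, -1]]
... * rho(b^-1) = [[1, 3], [1, 4]]  ->  [[7, 25], [-2, -7]]
... * rho(b^-1) = [[1, 3], [1, 4]]  ->  [[32, 121], [-9, -34]]
... * rho(b^-1) = [[1, 3], [1, 4]]  ->  [[153, 580], [-43, -163]]
... * rho(a) = [[16, 5], [3, 1]]  ->  [[4188, 1345], [-1177, -378]]
... * rho(a) = [[16, 5], [3, 1]]  ->  [[71043, 22285], [-19966, -6263]]
... * rho(b^-1) = [[1, 3], [1, 4]]  ->  [[93328, 302269], [-26229, -84950]]
... * rho(a^-1) = [[1, -5], [-3, 16]]  ->  [[-813479, 4369664], [228621, -1228055]]
... * rho(b^-1) = [[1, 3], [1, 4]]  ->  [[3556185, 15038219], [-999434, -4226357]]
... * rho(a^-1) = [[1, -5], [-3, 16]]  ->  [[-41558472, 222830579], [11679637, -62624542]]
tr = -41558472 + -62624542 = -104183014

-104183014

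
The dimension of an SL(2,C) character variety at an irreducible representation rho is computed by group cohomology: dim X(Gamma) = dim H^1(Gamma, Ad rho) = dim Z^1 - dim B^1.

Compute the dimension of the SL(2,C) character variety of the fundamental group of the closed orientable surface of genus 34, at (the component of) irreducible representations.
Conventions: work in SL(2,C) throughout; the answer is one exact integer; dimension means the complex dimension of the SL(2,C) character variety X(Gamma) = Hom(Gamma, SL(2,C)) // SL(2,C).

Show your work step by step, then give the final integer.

pi_1 of the closed genus-34 surface has 68 generators bound by the single product-of-commutators relator.
Unconstrained cocycle data is one sl_2 vector per generator (204 dimensions), cut by the relator condition d_2(z) = 0.
H^2 = coker(d_2) is dual to H^0 = 0 at irreducible rho (Poincare duality), so d_2 is onto: dim Z^1 = 201.
Coboundaries contribute dim B^1 = 3 (injective at irreducible rho).
dim X = dim H^1 = 201 - 3 = 198.

198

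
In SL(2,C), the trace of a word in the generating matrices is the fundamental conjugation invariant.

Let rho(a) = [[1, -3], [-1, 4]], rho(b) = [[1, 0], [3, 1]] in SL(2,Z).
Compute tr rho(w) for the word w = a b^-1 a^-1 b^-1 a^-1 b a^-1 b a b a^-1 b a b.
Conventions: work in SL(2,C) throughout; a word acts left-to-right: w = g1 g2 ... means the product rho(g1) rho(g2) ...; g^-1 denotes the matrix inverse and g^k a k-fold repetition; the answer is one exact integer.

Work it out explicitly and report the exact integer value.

rho(a) = [[1, -3], [-1, 4]]
... * rho(b^-1) = [[1, 0], [-3, 1]]  ->  [[10, -3], [-13, 4]]
... * rho(a^-1) = [[4, 3], [1, 1]]  ->  [[37, 27], [-48, -35]]
... * rho(b^-1) = [[1, 0], [-3, 1]]  ->  [[-44, 27], [57, -35]]
... * rho(a^-1) = [[4, 3], [1, 1]]  ->  [[-149, -105], [193, 136]]
... * rho(b) = [[1, 0], [3, 1]]  ->  [[-464, -105], [601, 136]]
... * rho(a^-1) = [[4, 3], [1, 1]]  ->  [[-1961, -1497], [2540, 1939]]
... * rho(b) = [[1, 0], [3, 1]]  ->  [[-6452, -1497], [8357, 1939]]
... * rho(a) = [[1, -3], [-1, 4]]  ->  [[-4955, 13368], [6418, -17315]]
... * rho(b) = [[1, 0], [3, 1]]  ->  [[35149, 13368], [-45527, -17315]]
... * rho(a^-1) = [[4, 3], [1, 1]]  ->  [[153964, 118815], [-199423, -153896]]
... * rho(b) = [[1, 0], [3, 1]]  ->  [[510409, 118815], [-661111, -153896]]
... * rho(a) = [[1, -3], [-1, 4]]  ->  [[391594, -1055967], [-507215, 1367749]]
... * rho(b) = [[1, 0], [3, 1]]  ->  [[-2776307, -1055967], [3596032, 1367749]]
tr = -2776307 + 1367749 = -1408558

-1408558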